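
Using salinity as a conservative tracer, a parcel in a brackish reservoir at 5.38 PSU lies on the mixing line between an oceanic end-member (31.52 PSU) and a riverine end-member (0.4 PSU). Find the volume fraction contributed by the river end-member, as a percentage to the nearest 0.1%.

Let f be the freshwater fraction. Salt balance per unit volume:
f×0.4 + (1−f)×31.52 = 5.38
f = (31.52 − 5.38) / (31.52 − 0.4) = 26.14/31.12 = 0.84

84.0%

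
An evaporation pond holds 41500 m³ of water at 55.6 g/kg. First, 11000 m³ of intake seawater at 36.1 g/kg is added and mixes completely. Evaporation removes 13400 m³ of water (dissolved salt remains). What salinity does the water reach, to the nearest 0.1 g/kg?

After mixing: salt = 41,500×55.6 + 11,000×36.1 = 2,704,500; volume = 52,500 m³
After evaporation: salt unchanged = 2,704,500; volume = 52,500 − 13,400 = 39,100 m³
S = 2,704,500 / 39,100 = 69.1688 g/kg

69.2 g/kg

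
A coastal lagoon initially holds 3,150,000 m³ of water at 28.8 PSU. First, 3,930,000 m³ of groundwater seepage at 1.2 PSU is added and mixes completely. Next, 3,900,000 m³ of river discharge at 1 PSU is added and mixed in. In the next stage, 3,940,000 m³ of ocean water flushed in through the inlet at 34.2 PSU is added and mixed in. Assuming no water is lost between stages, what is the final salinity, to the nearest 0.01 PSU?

15.69 PSU

Mass of salt is conserved:
Initial salt = 3,150,000×28.8 = 90,720,000
After stage 1: salt = 90,720,000 + 3,930,000×1.2 = 95,436,000; volume = 7,080,000 m³; S = 13.48 PSU
After stage 2: salt = 95,436,000 + 3,900,000×1 = 99,336,000; volume = 10,980,000 m³; S = 9.047 PSU
After stage 3: salt = 99,336,000 + 3,940,000×34.2 = 234,084,000; volume = 14,920,000 m³
S = 234,084,000 / 14,920,000 = 15.6893 PSU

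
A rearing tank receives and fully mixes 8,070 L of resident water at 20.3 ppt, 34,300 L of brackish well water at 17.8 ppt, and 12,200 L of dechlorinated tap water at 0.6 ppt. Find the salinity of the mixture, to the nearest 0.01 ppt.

14.32 ppt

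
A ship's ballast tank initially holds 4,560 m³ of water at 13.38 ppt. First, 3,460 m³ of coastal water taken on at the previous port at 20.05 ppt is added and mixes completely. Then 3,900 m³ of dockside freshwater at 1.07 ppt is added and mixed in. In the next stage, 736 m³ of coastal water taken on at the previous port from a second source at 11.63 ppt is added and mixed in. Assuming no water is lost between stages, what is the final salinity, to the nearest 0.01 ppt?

11.31 ppt

Total salt / total volume:
Initial salt = 4,560×13.38 = 61,012.8
After stage 1: salt = 61,012.8 + 3,460×20.05 = 130,385.8; volume = 8,020 m³; S = 16.258 ppt
After stage 2: salt = 130,385.8 + 3,900×1.07 = 134,558.8; volume = 11,920 m³; S = 11.288 ppt
After stage 3: salt = 134,558.8 + 736×11.63 = 143,118.48; volume = 12,656 m³
S = 143,118.48 / 12,656 = 11.3084 ppt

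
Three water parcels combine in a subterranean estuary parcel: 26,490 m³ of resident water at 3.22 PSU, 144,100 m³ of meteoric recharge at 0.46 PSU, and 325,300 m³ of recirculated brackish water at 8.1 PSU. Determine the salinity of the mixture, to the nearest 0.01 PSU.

Conserving salt mass:
salt = 26,490×3.22 + 144,100×0.46 + 325,300×8.1 = 85,297.8 + 66,286 + 2,634,930 = 2,786,513.8
volume = 26,490 + 144,100 + 325,300 = 495,890 m³
S = 2,786,513.8 / 495,890 = 5.6192 PSU

5.62 PSU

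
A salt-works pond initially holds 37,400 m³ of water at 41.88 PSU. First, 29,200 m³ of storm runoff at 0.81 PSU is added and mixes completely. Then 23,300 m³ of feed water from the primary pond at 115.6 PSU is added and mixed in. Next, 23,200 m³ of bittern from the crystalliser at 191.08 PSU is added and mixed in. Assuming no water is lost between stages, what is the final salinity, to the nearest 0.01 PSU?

Total salt / total volume:
Initial salt = 37,400×41.88 = 1,566,312
After stage 1: salt = 1,566,312 + 29,200×0.81 = 1,589,964; volume = 66,600 m³; S = 23.873 PSU
After stage 2: salt = 1,589,964 + 23,300×115.6 = 4,283,444; volume = 89,900 m³; S = 47.647 PSU
After stage 3: salt = 4,283,444 + 23,200×191.08 = 8,716,500; volume = 113,100 m³
S = 8,716,500 / 113,100 = 77.069 PSU

77.07 PSU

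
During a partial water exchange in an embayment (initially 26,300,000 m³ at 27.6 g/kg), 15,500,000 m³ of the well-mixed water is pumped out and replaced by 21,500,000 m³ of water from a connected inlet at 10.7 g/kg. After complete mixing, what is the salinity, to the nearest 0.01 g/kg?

16.35 g/kg

Remaining after removal: 10,800,000 m³ at 27.6 g/kg (salt = 298,080,000)
After addition: salt = 298,080,000 + 21,500,000×10.7 = 528,130,000; volume = 32,300,000 m³
S = 528,130,000 / 32,300,000 = 16.3508 g/kg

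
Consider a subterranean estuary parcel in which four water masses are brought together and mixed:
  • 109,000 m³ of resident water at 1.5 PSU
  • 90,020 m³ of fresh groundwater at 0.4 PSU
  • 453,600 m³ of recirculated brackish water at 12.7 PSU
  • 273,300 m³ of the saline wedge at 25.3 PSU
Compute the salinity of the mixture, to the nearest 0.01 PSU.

13.90 PSU

Mass of salt is conserved:
salt = 109,000×1.5 + 90,020×0.4 + 453,600×12.7 + 273,300×25.3 = 163,500 + 36,008 + 5,760,720 + 6,914,490 = 12,874,718
volume = 109,000 + 90,020 + 453,600 + 273,300 = 925,920 m³
S = 12,874,718 / 925,920 = 13.9048 PSU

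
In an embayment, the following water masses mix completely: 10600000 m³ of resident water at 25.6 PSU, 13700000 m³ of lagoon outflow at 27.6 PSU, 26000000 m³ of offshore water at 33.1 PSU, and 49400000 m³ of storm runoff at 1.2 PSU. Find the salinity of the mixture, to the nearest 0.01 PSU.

15.74 PSU

Weighted by volume,
salt = 10,600,000×25.6 + 13,700,000×27.6 + 26,000,000×33.1 + 49,400,000×1.2 = 271,360,000 + 378,120,000 + 860,600,000 + 59,280,000 = 1,569,360,000
volume = 10,600,000 + 13,700,000 + 26,000,000 + 49,400,000 = 99,700,000 m³
S = 1,569,360,000 / 99,700,000 = 15.7408 PSU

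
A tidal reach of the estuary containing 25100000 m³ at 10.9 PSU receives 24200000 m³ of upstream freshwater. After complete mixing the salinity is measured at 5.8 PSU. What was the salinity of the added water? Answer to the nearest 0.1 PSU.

0.5 PSU

Salt balance: 25,100,000×10.9 + 24,200,000×S = 49,300,000×5.8
273,590,000 + 24,200,000·S = 285,940,000
S = (285,940,000 − 273,590,000) / 24,200,000 = 0.5103 PSU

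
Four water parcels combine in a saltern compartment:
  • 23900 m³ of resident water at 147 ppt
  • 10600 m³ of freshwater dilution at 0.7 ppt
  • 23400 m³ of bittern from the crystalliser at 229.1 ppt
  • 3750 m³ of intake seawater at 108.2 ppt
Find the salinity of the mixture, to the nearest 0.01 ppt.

150.65 ppt

By conservation of dissolved salt,
salt = 23,900×147 + 10,600×0.7 + 23,400×229.1 + 3,750×108.2 = 3,513,300 + 7,420 + 5,360,940 + 405,750 = 9,287,410
volume = 23,900 + 10,600 + 23,400 + 3,750 = 61,650 m³
S = 9,287,410 / 61,650 = 150.6474 ppt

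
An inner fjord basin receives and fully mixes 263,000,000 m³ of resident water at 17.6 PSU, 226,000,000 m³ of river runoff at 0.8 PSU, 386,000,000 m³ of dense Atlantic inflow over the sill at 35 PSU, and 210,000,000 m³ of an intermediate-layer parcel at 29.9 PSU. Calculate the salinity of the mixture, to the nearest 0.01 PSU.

Conserving salt mass:
salt = 263,000,000×17.6 + 226,000,000×0.8 + 386,000,000×35 + 210,000,000×29.9 = 4,628,800,000 + 180,800,000 + 13,510,000,000 + 6,279,000,000 = 24,598,600,000
volume = 263,000,000 + 226,000,000 + 386,000,000 + 210,000,000 = 1,085,000,000 m³
S = 24,598,600,000 / 1,085,000,000 = 22.6715 PSU

22.67 PSU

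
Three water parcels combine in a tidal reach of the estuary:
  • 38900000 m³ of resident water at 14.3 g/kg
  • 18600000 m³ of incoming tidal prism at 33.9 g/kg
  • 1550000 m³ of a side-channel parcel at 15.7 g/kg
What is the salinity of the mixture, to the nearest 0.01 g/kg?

20.51 g/kg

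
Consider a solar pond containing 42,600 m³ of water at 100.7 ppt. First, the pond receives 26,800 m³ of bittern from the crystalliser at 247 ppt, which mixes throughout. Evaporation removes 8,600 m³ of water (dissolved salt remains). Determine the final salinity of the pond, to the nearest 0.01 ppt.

After mixing: salt = 42,600×100.7 + 26,800×247 = 10,909,420; volume = 69,400 m³
After evaporation: salt unchanged = 10,909,420; volume = 69,400 − 8,600 = 60,800 m³
S = 10,909,420 / 60,800 = 179.4313 ppt

179.43 ppt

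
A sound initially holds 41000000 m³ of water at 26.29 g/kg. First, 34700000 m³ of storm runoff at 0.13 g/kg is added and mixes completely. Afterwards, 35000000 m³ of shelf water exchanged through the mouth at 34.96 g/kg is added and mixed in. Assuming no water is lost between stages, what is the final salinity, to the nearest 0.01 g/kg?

Salt balance:
Initial salt = 41,000,000×26.29 = 1,077,890,000
After stage 1: salt = 1,077,890,000 + 34,700,000×0.13 = 1,082,401,000; volume = 75,700,000 m³; S = 14.299 g/kg
After stage 2: salt = 1,082,401,000 + 35,000,000×34.96 = 2,306,001,000; volume = 110,700,000 m³
S = 2,306,001,000 / 110,700,000 = 20.8311 g/kg

20.83 g/kg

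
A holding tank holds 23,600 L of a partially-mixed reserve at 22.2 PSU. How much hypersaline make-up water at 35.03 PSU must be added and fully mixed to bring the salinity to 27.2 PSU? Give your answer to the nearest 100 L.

Salt balance: 23,600×22.2 + V×35.03 = (23,600+V)×27.2
523,920 + 35.03V = 641,920 + 27.2V
118,000 = 7.83V
V = 15,070.24 L

15100 L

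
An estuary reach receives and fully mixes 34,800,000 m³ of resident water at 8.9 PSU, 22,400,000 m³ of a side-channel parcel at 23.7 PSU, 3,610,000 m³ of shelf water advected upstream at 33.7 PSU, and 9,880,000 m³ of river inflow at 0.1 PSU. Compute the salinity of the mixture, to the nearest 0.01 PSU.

Mass of salt is conserved:
salt = 34,800,000×8.9 + 22,400,000×23.7 + 3,610,000×33.7 + 9,880,000×0.1 = 309,720,000 + 530,880,000 + 121,657,000 + 988,000 = 963,245,000
volume = 34,800,000 + 22,400,000 + 3,610,000 + 9,880,000 = 70,690,000 m³
S = 963,245,000 / 70,690,000 = 13.6263 PSU

13.63 PSU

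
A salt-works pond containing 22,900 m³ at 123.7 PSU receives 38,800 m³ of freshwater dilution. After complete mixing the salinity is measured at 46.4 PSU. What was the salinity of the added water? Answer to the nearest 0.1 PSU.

0.8 PSU

Salt balance: 22,900×123.7 + 38,800×S = 61,700×46.4
2,832,730 + 38,800·S = 2,862,880
S = (2,862,880 − 2,832,730) / 38,800 = 0.7771 PSU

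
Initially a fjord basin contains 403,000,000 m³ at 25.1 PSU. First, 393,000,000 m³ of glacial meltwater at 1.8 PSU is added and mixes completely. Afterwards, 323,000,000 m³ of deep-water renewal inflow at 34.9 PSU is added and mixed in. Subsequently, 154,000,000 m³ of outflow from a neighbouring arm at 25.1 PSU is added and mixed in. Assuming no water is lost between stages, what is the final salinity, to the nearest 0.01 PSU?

20.39 PSU

Weighted by volume,
Initial salt = 403,000,000×25.1 = 10,115,300,000
After stage 1: salt = 10,115,300,000 + 393,000,000×1.8 = 10,822,700,000; volume = 796,000,000 m³; S = 13.596 PSU
After stage 2: salt = 10,822,700,000 + 323,000,000×34.9 = 22,095,400,000; volume = 1,119,000,000 m³; S = 19.746 PSU
After stage 3: salt = 22,095,400,000 + 154,000,000×25.1 = 25,960,800,000; volume = 1,273,000,000 m³
S = 25,960,800,000 / 1,273,000,000 = 20.3934 PSU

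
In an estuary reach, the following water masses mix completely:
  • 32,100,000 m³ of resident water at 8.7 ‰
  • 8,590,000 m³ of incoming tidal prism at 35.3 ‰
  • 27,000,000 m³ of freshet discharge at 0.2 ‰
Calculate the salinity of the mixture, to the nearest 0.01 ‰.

8.69 ‰

Mass of salt is conserved:
salt = 32,100,000×8.7 + 8,590,000×35.3 + 27,000,000×0.2 = 279,270,000 + 303,227,000 + 5,400,000 = 587,897,000
volume = 32,100,000 + 8,590,000 + 27,000,000 = 67,690,000 m³
S = 587,897,000 / 67,690,000 = 8.6851 ‰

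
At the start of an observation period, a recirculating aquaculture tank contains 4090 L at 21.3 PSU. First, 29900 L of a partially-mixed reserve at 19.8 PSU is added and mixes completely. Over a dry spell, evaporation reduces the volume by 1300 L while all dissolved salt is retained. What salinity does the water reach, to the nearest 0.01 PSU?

20.78 PSU

After mixing: salt = 4,090×21.3 + 29,900×19.8 = 679,137; volume = 33,990 L
After evaporation: salt unchanged = 679,137; volume = 33,990 − 1,300 = 32,690 L
S = 679,137 / 32,690 = 20.7751 PSU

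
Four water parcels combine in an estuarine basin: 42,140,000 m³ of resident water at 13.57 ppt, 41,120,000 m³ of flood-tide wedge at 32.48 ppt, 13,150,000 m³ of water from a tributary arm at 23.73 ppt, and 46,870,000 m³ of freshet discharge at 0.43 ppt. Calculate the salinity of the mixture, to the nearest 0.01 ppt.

15.63 ppt

Mass of salt is conserved:
salt = 42,140,000×13.57 + 41,120,000×32.48 + 13,150,000×23.73 + 46,870,000×0.43 = 571,839,800 + 1,335,577,600 + 312,049,500 + 20,154,100 = 2,239,621,000
volume = 42,140,000 + 41,120,000 + 13,150,000 + 46,870,000 = 143,280,000 m³
S = 2,239,621,000 / 143,280,000 = 15.6311 ppt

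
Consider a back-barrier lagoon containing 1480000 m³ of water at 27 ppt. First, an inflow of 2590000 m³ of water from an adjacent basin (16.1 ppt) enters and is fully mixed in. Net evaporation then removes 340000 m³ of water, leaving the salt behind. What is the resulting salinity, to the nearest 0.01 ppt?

After mixing: salt = 1,480,000×27 + 2,590,000×16.1 = 81,659,000; volume = 4,070,000 m³
After evaporation: salt unchanged = 81,659,000; volume = 4,070,000 − 340,000 = 3,730,000 m³
S = 81,659,000 / 3,730,000 = 21.8925 ppt

21.89 ppt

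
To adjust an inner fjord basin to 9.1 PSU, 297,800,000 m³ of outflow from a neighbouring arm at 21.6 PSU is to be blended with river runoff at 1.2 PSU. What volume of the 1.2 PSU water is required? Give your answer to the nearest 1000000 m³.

Salt balance: 297,800,000×21.6 + V×1.2 = (297,800,000+V)×9.1
6,432,480,000 + 1.2V = 2,709,980,000 + 9.1V
3,722,500,000 = 7.9V
V = 471,202,531.65 m³

471000000 m³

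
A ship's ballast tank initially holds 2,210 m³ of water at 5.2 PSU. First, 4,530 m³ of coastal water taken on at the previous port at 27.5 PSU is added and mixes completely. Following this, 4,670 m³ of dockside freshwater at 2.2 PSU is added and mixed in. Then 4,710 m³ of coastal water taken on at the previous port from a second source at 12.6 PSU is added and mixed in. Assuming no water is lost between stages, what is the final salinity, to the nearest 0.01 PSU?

12.76 PSU

Conserving salt mass:
Initial salt = 2,210×5.2 = 11,492
After stage 1: salt = 11,492 + 4,530×27.5 = 136,067; volume = 6,740 m³; S = 20.188 PSU
After stage 2: salt = 136,067 + 4,670×2.2 = 146,341; volume = 11,410 m³; S = 12.826 PSU
After stage 3: salt = 146,341 + 4,710×12.6 = 205,687; volume = 16,120 m³
S = 205,687 / 16,120 = 12.7597 PSU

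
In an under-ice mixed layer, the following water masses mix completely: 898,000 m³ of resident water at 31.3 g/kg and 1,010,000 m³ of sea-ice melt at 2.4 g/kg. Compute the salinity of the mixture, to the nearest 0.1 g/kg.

Salt balance:
salt = 898,000×31.3 + 1,010,000×2.4 = 28,107,400 + 2,424,000 = 30,531,400
volume = 898,000 + 1,010,000 = 1,908,000 m³
S = 30,531,400 / 1,908,000 = 16.002 g/kg

16.0 g/kg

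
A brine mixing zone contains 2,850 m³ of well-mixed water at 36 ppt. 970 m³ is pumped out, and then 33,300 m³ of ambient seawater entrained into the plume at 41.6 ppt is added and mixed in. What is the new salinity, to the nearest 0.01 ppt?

41.30 ppt

Remaining after removal: 1,880 m³ at 36 ppt (salt = 67,680)
After addition: salt = 67,680 + 33,300×41.6 = 1,452,960; volume = 35,180 m³
S = 1,452,960 / 35,180 = 41.3007 ppt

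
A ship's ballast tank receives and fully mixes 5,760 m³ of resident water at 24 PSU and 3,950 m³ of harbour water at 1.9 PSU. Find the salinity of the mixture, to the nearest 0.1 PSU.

Salt balance:
salt = 5,760×24 + 3,950×1.9 = 138,240 + 7,505 = 145,745
volume = 5,760 + 3,950 = 9,710 m³
S = 145,745 / 9,710 = 15.01 PSU

15.0 PSU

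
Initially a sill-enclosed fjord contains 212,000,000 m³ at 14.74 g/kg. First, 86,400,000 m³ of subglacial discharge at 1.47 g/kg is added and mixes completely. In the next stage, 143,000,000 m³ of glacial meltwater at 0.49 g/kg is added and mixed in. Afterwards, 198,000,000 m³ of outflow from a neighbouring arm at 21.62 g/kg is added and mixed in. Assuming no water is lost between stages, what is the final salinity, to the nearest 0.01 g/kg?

Weighted by volume,
Initial salt = 212,000,000×14.74 = 3,124,880,000
After stage 1: salt = 3,124,880,000 + 86,400,000×1.47 = 3,251,888,000; volume = 298,400,000 m³; S = 10.898 g/kg
After stage 2: salt = 3,251,888,000 + 143,000,000×0.49 = 3,321,958,000; volume = 441,400,000 m³; S = 7.526 g/kg
After stage 3: salt = 3,321,958,000 + 198,000,000×21.62 = 7,602,718,000; volume = 639,400,000 m³
S = 7,602,718,000 / 639,400,000 = 11.8904 g/kg

11.89 g/kg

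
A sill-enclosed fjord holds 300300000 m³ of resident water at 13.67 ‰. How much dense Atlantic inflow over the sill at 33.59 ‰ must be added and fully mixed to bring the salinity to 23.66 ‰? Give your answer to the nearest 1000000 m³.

302000000 m³

Salt balance: 300,300,000×13.67 + V×33.59 = (300,300,000+V)×23.66
4,105,101,000 + 33.59V = 7,105,098,000 + 23.66V
2,999,997,000 = 9.93V
V = 302,114,501.51 m³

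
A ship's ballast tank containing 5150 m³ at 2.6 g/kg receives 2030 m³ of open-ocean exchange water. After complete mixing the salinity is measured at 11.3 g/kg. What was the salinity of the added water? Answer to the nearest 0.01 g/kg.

33.37 g/kg

Salt balance: 5,150×2.6 + 2,030×S = 7,180×11.3
13,390 + 2,030·S = 81,134
S = (81,134 − 13,390) / 2,030 = 33.3714 g/kg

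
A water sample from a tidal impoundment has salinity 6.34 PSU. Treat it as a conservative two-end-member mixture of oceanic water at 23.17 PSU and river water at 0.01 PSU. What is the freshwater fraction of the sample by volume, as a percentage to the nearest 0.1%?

Let f be the freshwater fraction. Salt balance per unit volume:
f×0.01 + (1−f)×23.17 = 6.34
f = (23.17 − 6.34) / (23.17 − 0.01) = 16.83/23.16 = 0.7267

72.7%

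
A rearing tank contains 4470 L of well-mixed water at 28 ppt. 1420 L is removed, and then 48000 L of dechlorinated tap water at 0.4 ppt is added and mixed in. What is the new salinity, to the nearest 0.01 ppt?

Remaining after removal: 3,050 L at 28 ppt (salt = 85,400)
After addition: salt = 85,400 + 48,000×0.4 = 104,600; volume = 51,050 L
S = 104,600 / 51,050 = 2.049 ppt

2.05 ppt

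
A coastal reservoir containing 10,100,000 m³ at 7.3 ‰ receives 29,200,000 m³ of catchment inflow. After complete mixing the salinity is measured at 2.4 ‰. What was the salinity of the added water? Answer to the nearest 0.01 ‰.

0.71 ‰

Salt balance: 10,100,000×7.3 + 29,200,000×S = 39,300,000×2.4
73,730,000 + 29,200,000·S = 94,320,000
S = (94,320,000 − 73,730,000) / 29,200,000 = 0.7051 ‰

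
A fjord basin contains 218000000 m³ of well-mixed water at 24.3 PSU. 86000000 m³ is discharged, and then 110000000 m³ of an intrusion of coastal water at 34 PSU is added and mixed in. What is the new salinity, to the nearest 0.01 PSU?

28.71 PSU

Remaining after removal: 132,000,000 m³ at 24.3 PSU (salt = 3,207,600,000)
After addition: salt = 3,207,600,000 + 110,000,000×34 = 6,947,600,000; volume = 242,000,000 m³
S = 6,947,600,000 / 242,000,000 = 28.7091 PSU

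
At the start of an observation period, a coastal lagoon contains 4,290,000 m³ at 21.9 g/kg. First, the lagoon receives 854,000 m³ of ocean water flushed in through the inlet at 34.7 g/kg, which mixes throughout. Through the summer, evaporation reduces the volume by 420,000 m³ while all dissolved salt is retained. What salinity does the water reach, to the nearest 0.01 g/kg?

26.16 g/kg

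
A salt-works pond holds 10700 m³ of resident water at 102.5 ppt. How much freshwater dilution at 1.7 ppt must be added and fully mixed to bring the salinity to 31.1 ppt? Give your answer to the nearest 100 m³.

26000 m³

Salt balance: 10,700×102.5 + V×1.7 = (10,700+V)×31.1
1,096,750 + 1.7V = 332,770 + 31.1V
763,980 = 29.4V
V = 25,985.71 m³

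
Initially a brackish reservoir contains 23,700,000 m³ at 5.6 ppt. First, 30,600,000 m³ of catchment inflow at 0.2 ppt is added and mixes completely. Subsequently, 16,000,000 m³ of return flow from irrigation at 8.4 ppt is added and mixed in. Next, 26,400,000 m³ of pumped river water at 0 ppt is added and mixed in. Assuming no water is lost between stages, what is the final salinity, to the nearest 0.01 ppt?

2.83 ppt

Weighted by volume,
Initial salt = 23,700,000×5.6 = 132,720,000
After stage 1: salt = 132,720,000 + 30,600,000×0.2 = 138,840,000; volume = 54,300,000 m³; S = 2.557 ppt
After stage 2: salt = 138,840,000 + 16,000,000×8.4 = 273,240,000; volume = 70,300,000 m³; S = 3.887 ppt
After stage 3: salt = 273,240,000 + 26,400,000×0 = 273,240,000; volume = 96,700,000 m³
S = 273,240,000 / 96,700,000 = 2.8256 ppt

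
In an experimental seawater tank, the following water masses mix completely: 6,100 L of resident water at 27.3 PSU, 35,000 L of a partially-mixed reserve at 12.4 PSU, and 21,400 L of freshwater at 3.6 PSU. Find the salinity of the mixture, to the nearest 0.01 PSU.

10.84 PSU

Mass of salt is conserved:
salt = 6,100×27.3 + 35,000×12.4 + 21,400×3.6 = 166,530 + 434,000 + 77,040 = 677,570
volume = 6,100 + 35,000 + 21,400 = 62,500 L
S = 677,570 / 62,500 = 10.8411 PSU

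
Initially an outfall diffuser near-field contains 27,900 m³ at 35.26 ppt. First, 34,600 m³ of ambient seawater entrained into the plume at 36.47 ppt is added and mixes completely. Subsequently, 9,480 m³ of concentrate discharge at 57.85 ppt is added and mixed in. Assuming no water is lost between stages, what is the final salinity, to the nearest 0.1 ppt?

By conservation of dissolved salt,
Initial salt = 27,900×35.26 = 983,754
After stage 1: salt = 983,754 + 34,600×36.47 = 2,245,616; volume = 62,500 m³; S = 35.93 ppt
After stage 2: salt = 2,245,616 + 9,480×57.85 = 2,794,034; volume = 71,980 m³
S = 2,794,034 / 71,980 = 38.8168 ppt

38.8 ppt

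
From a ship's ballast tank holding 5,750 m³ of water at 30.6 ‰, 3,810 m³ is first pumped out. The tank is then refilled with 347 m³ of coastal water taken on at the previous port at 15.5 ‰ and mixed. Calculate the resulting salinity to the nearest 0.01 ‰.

28.31 ‰

Remaining after removal: 1,940 m³ at 30.6 ‰ (salt = 59,364)
After addition: salt = 59,364 + 347×15.5 = 64,742.5; volume = 2,287 m³
S = 64,742.5 / 2,287 = 28.3089 ‰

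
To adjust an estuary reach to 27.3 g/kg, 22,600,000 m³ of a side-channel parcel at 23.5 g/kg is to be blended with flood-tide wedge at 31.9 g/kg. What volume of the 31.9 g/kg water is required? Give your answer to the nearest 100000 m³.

18700000 m³

Salt balance: 22,600,000×23.5 + V×31.9 = (22,600,000+V)×27.3
531,100,000 + 31.9V = 616,980,000 + 27.3V
85,880,000 = 4.6V
V = 18,669,565.22 m³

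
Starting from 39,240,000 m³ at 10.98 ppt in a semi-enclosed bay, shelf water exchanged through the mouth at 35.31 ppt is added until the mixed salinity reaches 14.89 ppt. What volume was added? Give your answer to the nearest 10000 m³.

Salt balance: 39,240,000×10.98 + V×35.31 = (39,240,000+V)×14.89
430,855,200 + 35.31V = 584,283,600 + 14.89V
153,428,400 = 20.42V
V = 7,513,633.69 m³

7510000 m³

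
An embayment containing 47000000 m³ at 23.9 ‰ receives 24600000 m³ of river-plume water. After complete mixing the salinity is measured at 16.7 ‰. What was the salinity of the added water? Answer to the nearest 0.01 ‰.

2.94 ‰

Salt balance: 47,000,000×23.9 + 24,600,000×S = 71,600,000×16.7
1,123,300,000 + 24,600,000·S = 1,195,720,000
S = (1,195,720,000 − 1,123,300,000) / 24,600,000 = 2.9439 ‰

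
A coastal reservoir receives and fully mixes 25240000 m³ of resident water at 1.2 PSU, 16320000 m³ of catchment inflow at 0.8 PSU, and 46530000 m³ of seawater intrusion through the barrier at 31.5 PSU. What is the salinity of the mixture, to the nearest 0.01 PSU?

17.13 PSU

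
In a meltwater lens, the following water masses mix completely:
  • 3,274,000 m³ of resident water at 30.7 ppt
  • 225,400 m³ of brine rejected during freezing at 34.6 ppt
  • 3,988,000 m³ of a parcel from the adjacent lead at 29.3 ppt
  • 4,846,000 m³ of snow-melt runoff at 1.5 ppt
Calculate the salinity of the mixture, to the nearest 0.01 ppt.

18.85 ppt

By conservation of dissolved salt,
salt = 3,274,000×30.7 + 225,400×34.6 + 3,988,000×29.3 + 4,846,000×1.5 = 100,511,800 + 7,798,840 + 116,848,400 + 7,269,000 = 232,428,040
volume = 3,274,000 + 225,400 + 3,988,000 + 4,846,000 = 12,333,400 m³
S = 232,428,040 / 12,333,400 = 18.8454 ppt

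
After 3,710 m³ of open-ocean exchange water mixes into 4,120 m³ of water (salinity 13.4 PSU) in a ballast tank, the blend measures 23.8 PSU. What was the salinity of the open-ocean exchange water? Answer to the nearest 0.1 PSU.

Salt balance: 4,120×13.4 + 3,710×S = 7,830×23.8
55,208 + 3,710·S = 186,354
S = (186,354 − 55,208) / 3,710 = 35.3493 PSU

35.3 PSU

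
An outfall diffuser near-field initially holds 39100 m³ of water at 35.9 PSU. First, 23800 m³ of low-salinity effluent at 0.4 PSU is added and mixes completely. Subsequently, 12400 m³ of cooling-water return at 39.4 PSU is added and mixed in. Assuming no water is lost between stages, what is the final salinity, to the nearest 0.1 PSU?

Conserving salt mass:
Initial salt = 39,100×35.9 = 1,403,690
After stage 1: salt = 1,403,690 + 23,800×0.4 = 1,413,210; volume = 62,900 m³; S = 22.468 PSU
After stage 2: salt = 1,413,210 + 12,400×39.4 = 1,901,770; volume = 75,300 m³
S = 1,901,770 / 75,300 = 25.2559 PSU

25.3 PSU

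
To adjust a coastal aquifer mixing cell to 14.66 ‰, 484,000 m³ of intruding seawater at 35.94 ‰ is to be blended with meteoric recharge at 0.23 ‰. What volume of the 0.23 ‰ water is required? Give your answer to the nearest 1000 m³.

714000 m³

Salt balance: 484,000×35.94 + V×0.23 = (484,000+V)×14.66
17,394,960 + 0.23V = 7,095,440 + 14.66V
10,299,520 = 14.43V
V = 713,757.45 m³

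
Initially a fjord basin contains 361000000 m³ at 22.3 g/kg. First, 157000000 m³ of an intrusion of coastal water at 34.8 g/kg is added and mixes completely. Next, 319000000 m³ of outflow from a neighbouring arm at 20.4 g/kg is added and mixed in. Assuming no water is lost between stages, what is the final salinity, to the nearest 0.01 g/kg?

23.92 g/kg

Weighted by volume,
Initial salt = 361,000,000×22.3 = 8,050,300,000
After stage 1: salt = 8,050,300,000 + 157,000,000×34.8 = 13,513,900,000; volume = 518,000,000 m³; S = 26.089 g/kg
After stage 2: salt = 13,513,900,000 + 319,000,000×20.4 = 20,021,500,000; volume = 837,000,000 m³
S = 20,021,500,000 / 837,000,000 = 23.9205 g/kg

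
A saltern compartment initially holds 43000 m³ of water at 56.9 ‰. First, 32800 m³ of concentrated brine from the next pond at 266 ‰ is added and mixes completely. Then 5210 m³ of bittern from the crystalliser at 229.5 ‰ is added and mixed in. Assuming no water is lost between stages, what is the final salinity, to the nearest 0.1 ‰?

Weighted by volume,
Initial salt = 43,000×56.9 = 2,446,700
After stage 1: salt = 2,446,700 + 32,800×266 = 11,171,500; volume = 75,800 m³; S = 147.381 ‰
After stage 2: salt = 11,171,500 + 5,210×229.5 = 12,367,195; volume = 81,010 m³
S = 12,367,195 / 81,010 = 152.6626 ‰

152.7 ‰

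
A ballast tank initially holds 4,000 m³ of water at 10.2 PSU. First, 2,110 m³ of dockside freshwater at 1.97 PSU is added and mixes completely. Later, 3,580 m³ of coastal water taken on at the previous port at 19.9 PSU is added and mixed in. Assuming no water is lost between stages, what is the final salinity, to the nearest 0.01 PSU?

11.99 PSU

Total salt / total volume:
Initial salt = 4,000×10.2 = 40,800
After stage 1: salt = 40,800 + 2,110×1.97 = 44,956.7; volume = 6,110 m³; S = 7.358 PSU
After stage 2: salt = 44,956.7 + 3,580×19.9 = 116,198.7; volume = 9,690 m³
S = 116,198.7 / 9,690 = 11.9916 PSU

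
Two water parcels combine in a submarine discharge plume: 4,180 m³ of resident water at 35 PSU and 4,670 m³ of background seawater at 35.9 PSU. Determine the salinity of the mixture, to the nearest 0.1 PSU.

Salt balance:
salt = 4,180×35 + 4,670×35.9 = 146,300 + 167,653 = 313,953
volume = 4,180 + 4,670 = 8,850 m³
S = 313,953 / 8,850 = 35.475 PSU

35.5 PSU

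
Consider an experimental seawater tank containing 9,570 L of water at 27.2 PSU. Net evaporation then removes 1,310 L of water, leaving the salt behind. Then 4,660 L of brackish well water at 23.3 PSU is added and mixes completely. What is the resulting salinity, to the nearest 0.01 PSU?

28.55 PSU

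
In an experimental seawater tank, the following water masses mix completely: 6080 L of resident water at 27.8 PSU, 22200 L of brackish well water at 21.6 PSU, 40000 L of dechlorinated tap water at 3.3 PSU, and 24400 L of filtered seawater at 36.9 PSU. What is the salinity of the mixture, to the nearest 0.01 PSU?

18.14 PSU

By conservation of dissolved salt,
salt = 6,080×27.8 + 22,200×21.6 + 40,000×3.3 + 24,400×36.9 = 169,024 + 479,520 + 132,000 + 900,360 = 1,680,904
volume = 6,080 + 22,200 + 40,000 + 24,400 = 92,680 L
S = 1,680,904 / 92,680 = 18.1366 PSU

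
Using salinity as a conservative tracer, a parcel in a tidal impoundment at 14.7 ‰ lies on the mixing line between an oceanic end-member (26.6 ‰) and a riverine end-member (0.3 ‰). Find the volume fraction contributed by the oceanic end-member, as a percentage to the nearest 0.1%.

Let g be the oceanic fraction. Salt balance per unit volume:
g×26.6 + (1−g)×0.3 = 14.7
g = (14.7 − 0.3) / (26.6 − 0.3) = 14.4/26.3 = 0.5475

54.8%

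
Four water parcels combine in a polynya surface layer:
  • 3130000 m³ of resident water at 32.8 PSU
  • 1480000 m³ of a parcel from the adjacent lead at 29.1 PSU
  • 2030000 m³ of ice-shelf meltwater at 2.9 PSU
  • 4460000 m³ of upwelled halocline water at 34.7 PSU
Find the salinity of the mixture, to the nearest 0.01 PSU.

27.60 PSU

Weighted by volume,
salt = 3,130,000×32.8 + 1,480,000×29.1 + 2,030,000×2.9 + 4,460,000×34.7 = 102,664,000 + 43,068,000 + 5,887,000 + 154,762,000 = 306,381,000
volume = 3,130,000 + 1,480,000 + 2,030,000 + 4,460,000 = 11,100,000 m³
S = 306,381,000 / 11,100,000 = 27.6019 PSU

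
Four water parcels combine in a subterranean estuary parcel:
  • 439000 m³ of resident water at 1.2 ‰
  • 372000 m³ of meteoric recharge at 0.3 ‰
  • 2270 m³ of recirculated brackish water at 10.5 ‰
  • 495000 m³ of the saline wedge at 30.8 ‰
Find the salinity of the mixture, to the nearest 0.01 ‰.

12.16 ‰

Weighted by volume,
salt = 439,000×1.2 + 372,000×0.3 + 2,270×10.5 + 495,000×30.8 = 526,800 + 111,600 + 23,835 + 15,246,000 = 15,908,235
volume = 439,000 + 372,000 + 2,270 + 495,000 = 1,308,270 m³
S = 15,908,235 / 1,308,270 = 12.1597 ‰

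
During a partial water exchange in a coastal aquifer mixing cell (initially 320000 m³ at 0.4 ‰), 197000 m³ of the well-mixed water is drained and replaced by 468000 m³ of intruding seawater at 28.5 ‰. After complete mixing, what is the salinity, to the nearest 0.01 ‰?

Remaining after removal: 123,000 m³ at 0.4 ‰ (salt = 49,200)
After addition: salt = 49,200 + 468,000×28.5 = 13,387,200; volume = 591,000 m³
S = 13,387,200 / 591,000 = 22.6518 ‰

22.65 ‰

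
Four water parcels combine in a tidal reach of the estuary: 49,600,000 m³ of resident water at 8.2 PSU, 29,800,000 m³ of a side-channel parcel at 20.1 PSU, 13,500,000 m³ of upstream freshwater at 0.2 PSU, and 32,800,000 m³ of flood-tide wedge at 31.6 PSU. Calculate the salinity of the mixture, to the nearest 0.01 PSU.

16.27 PSU

Mass of salt is conserved:
salt = 49,600,000×8.2 + 29,800,000×20.1 + 13,500,000×0.2 + 32,800,000×31.6 = 406,720,000 + 598,980,000 + 2,700,000 + 1,036,480,000 = 2,044,880,000
volume = 49,600,000 + 29,800,000 + 13,500,000 + 32,800,000 = 125,700,000 m³
S = 2,044,880,000 / 125,700,000 = 16.2679 PSU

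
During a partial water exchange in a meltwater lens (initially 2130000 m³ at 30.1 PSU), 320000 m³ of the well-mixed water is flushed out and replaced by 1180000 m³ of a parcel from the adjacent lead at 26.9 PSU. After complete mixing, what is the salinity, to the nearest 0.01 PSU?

28.84 PSU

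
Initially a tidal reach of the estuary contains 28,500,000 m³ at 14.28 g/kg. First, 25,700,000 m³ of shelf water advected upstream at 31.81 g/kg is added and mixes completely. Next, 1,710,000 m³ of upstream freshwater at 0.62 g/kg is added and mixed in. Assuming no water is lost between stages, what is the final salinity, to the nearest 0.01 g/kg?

21.92 g/kg

Weighted by volume,
Initial salt = 28,500,000×14.28 = 406,980,000
After stage 1: salt = 406,980,000 + 25,700,000×31.81 = 1,224,497,000; volume = 54,200,000 m³; S = 22.592 g/kg
After stage 2: salt = 1,224,497,000 + 1,710,000×0.62 = 1,225,557,200; volume = 55,910,000 m³
S = 1,225,557,200 / 55,910,000 = 21.9202 g/kg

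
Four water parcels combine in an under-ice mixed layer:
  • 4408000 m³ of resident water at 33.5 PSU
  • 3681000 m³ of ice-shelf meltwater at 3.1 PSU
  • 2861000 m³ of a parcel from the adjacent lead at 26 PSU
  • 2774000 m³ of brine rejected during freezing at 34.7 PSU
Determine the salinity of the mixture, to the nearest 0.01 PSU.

24.03 PSU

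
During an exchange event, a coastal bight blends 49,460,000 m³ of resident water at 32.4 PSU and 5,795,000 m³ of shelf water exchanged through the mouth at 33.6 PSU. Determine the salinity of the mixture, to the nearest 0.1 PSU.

32.5 PSU

Mass of salt is conserved:
salt = 49,460,000×32.4 + 5,795,000×33.6 = 1,602,504,000 + 194,712,000 = 1,797,216,000
volume = 49,460,000 + 5,795,000 = 55,255,000 m³
S = 1,797,216,000 / 55,255,000 = 32.526 PSU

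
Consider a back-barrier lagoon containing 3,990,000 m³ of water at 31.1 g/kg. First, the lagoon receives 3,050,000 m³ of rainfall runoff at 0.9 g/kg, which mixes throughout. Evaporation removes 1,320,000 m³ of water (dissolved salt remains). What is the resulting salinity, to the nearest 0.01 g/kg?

After mixing: salt = 3,990,000×31.1 + 3,050,000×0.9 = 126,834,000; volume = 7,040,000 m³
After evaporation: salt unchanged = 126,834,000; volume = 7,040,000 − 1,320,000 = 5,720,000 m³
S = 126,834,000 / 5,720,000 = 22.1738 g/kg

22.17 g/kg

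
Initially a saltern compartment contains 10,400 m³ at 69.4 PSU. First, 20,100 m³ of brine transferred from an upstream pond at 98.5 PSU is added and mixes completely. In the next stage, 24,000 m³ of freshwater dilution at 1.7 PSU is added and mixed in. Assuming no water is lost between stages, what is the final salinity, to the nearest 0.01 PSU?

50.32 PSU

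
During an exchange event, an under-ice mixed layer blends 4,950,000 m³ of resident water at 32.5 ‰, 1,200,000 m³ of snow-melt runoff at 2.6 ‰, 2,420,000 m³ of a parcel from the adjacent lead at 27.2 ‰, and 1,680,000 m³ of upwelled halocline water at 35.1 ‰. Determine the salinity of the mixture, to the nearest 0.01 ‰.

Total salt / total volume:
salt = 4,950,000×32.5 + 1,200,000×2.6 + 2,420,000×27.2 + 1,680,000×35.1 = 160,875,000 + 3,120,000 + 65,824,000 + 58,968,000 = 288,787,000
volume = 4,950,000 + 1,200,000 + 2,420,000 + 1,680,000 = 10,250,000 m³
S = 288,787,000 / 10,250,000 = 28.1743 ‰

28.17 ‰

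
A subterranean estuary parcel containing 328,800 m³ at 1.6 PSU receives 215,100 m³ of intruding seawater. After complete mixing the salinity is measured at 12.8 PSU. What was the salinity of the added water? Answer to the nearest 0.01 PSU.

29.92 PSU

Salt balance: 328,800×1.6 + 215,100×S = 543,900×12.8
526,080 + 215,100·S = 6,961,920
S = (6,961,920 − 526,080) / 215,100 = 29.9202 PSU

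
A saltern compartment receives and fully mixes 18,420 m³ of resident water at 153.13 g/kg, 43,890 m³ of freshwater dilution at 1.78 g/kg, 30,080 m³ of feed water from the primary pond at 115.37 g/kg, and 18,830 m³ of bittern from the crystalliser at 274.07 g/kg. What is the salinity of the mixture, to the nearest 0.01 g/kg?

Weighted by volume,
salt = 18,420×153.13 + 43,890×1.78 + 30,080×115.37 + 18,830×274.07 = 2,820,654.6 + 78,124.2 + 3,470,329.6 + 5,160,738.1 = 11,529,846.5
volume = 18,420 + 43,890 + 30,080 + 18,830 = 111,220 m³
S = 11,529,846.5 / 111,220 = 103.667 g/kg

103.67 g/kg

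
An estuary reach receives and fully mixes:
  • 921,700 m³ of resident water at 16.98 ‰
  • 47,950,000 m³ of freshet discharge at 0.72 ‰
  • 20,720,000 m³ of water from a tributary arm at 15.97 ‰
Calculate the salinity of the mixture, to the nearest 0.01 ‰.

Total salt / total volume:
salt = 921,700×16.98 + 47,950,000×0.72 + 20,720,000×15.97 = 15,650,466 + 34,524,000 + 330,898,400 = 381,072,866
volume = 921,700 + 47,950,000 + 20,720,000 = 69,591,700 m³
S = 381,072,866 / 69,591,700 = 5.4758 ‰

5.48 ‰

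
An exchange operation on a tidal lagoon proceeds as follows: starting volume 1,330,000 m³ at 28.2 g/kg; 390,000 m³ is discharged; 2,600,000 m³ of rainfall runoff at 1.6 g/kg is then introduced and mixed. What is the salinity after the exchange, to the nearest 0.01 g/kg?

Remaining after removal: 940,000 m³ at 28.2 g/kg (salt = 26,508,000)
After addition: salt = 26,508,000 + 2,600,000×1.6 = 30,668,000; volume = 3,540,000 m³
S = 30,668,000 / 3,540,000 = 8.6633 g/kg

8.66 g/kg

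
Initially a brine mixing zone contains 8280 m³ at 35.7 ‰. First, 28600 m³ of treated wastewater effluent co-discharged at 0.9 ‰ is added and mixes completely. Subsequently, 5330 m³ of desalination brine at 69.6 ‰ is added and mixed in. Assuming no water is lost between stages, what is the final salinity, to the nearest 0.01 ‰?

Total salt / total volume:
Initial salt = 8,280×35.7 = 295,596
After stage 1: salt = 295,596 + 28,600×0.9 = 321,336; volume = 36,880 m³; S = 8.713 ‰
After stage 2: salt = 321,336 + 5,330×69.6 = 692,304; volume = 42,210 m³
S = 692,304 / 42,210 = 16.4014 ‰

16.40 ‰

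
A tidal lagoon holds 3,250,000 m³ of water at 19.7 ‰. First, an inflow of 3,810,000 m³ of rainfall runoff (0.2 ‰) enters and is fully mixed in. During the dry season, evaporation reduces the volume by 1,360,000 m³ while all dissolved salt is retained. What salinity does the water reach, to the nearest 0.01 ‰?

11.37 ‰

After mixing: salt = 3,250,000×19.7 + 3,810,000×0.2 = 64,787,000; volume = 7,060,000 m³
After evaporation: salt unchanged = 64,787,000; volume = 7,060,000 − 1,360,000 = 5,700,000 m³
S = 64,787,000 / 5,700,000 = 11.3661 ‰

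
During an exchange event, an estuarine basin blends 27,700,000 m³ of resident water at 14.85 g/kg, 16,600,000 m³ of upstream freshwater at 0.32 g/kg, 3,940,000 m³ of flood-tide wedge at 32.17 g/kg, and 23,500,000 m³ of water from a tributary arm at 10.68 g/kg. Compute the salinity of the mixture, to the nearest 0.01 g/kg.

By conservation of dissolved salt,
salt = 27,700,000×14.85 + 16,600,000×0.32 + 3,940,000×32.17 + 23,500,000×10.68 = 411,345,000 + 5,312,000 + 126,749,800 + 250,980,000 = 794,386,800
volume = 27,700,000 + 16,600,000 + 3,940,000 + 23,500,000 = 71,740,000 m³
S = 794,386,800 / 71,740,000 = 11.0731 g/kg

11.07 g/kg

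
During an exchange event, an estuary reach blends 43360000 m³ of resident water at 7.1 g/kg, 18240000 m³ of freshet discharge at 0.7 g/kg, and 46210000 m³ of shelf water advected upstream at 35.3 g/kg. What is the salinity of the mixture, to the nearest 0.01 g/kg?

18.10 g/kg

Conserving salt mass:
salt = 43,360,000×7.1 + 18,240,000×0.7 + 46,210,000×35.3 = 307,856,000 + 12,768,000 + 1,631,213,000 = 1,951,837,000
volume = 43,360,000 + 18,240,000 + 46,210,000 = 107,810,000 m³
S = 1,951,837,000 / 107,810,000 = 18.1044 g/kg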